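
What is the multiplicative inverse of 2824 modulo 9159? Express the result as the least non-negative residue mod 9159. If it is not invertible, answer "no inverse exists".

3013

Run Euclid on (9159, 2824):
9159 = 3*2824 + 687
2824 = 4*687 + 76
687 = 9*76 + 3
76 = 25*3 + 1
3 = 3*1 + 0
gcd = 1, so the inverse exists. Back-substitute:
1 = 76 − 25·3
1 = −25·687 + 226·76
1 = 226·2824 − 929·687
1 = −929·9159 + 3013·2824
So 2824·3013 ≡ 1 (mod 9159).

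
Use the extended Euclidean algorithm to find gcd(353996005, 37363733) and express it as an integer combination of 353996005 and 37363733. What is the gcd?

Euclidean algorithm:
353996005 = 9×37363733 + 17722408
37363733 = 2×17722408 + 1918917
17722408 = 9×1918917 + 452155
1918917 = 4×452155 + 110297
452155 = 4×110297 + 10967
110297 = 10×10967 + 627
10967 = 17×627 + 308
627 = 2×308 + 11
308 = 28×11 + 0
gcd(353996005, 37363733) = 11.
Back-substituting:
11 = 627 − 2·308
11 = −2·10967 + 35·627
11 = 35·110297 − 352·10967
11 = −352·452155 + 1443·110297
11 = 1443·1918917 − 6124·452155
11 = −6124·17722408 + 56559·1918917
11 = 56559·37363733 − 119242·17722408
11 = −119242·353996005 + 1129737·37363733
So 11 = (-119242)·353996005 + (1129737)·37363733.

11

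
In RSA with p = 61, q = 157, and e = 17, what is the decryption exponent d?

2753

φ(n) = (p−1)(q−1) = 60·156 = 9360.
Need d with 17·d ≡ 1 (mod 9360). Apply the extended Euclidean algorithm:
9360 = 550·17 + 10
17 = 1·10 + 7
10 = 1·7 + 3
7 = 2·3 + 1
3 = 3·1 + 0
Back-substitute:
1 = 7 − 2·3
1 = −2·10 + 3·7
1 = 3·17 − 5·10
1 = −5·9360 + 2753·17
So 17·2753 ≡ 1 (mod 9360), hence d = 2753.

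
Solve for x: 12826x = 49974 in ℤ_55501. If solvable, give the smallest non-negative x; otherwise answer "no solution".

First find gcd(12826, 55501):
55501 = 4·12826 + 4197
12826 = 3·4197 + 235
4197 = 17·235 + 202
235 = 1·202 + 33
202 = 6·33 + 4
33 = 8·4 + 1
4 = 4·1 + 0
gcd = 1, so a unique solution mod 55501 exists.
Back-substitute for the Bézout coefficients:
1 = 33 − 8·4
1 = −8·202 + 49·33
1 = 49·235 − 57·202
1 = −57·4197 + 1018·235
1 = 1018·12826 − 3111·4197
1 = −3111·55501 + 13462·12826
So 12826·(13462) ≡ 1 (mod 55501), giving 12826⁻¹ ≡ 13462.
x ≡ 12826⁻¹·49974 ≡ 13462·49974 ≡ 22367 (mod 55501).

22367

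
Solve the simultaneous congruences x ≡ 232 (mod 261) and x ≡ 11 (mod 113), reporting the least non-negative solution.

Write x = 232 + 261·k. Then 261·k ≡ 11 − 232 ≡ 5 (mod 113).
Need 261⁻¹ mod 113. Extended Euclid on (113, 35):
113 = 3·35 + 8
35 = 4·8 + 3
8 = 2·3 + 2
3 = 1·2 + 1
2 = 2·1 + 0
Back-substitute:
1 = 3 − 2
1 = −8 + 3·3
1 = 3·35 − 13·8
1 = −13·113 + 42·35
261⁻¹ ≡ 42 (mod 113), so k ≡ 42·5 ≡ 97 (mod 113).
x = 232 + 261·97 = 25549.

25549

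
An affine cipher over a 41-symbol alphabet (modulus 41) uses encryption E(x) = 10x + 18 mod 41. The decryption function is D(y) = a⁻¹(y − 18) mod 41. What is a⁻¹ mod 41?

gcd(41, 10) by repeated division:
41 = 4*10 + 1
10 = 10*1 + 0
gcd = 1, so the inverse exists. Back-substitute:
1 = 41 − 4·10
So 10·(-4) ≡ 1 (mod 41), and -4 ≡ 37 (mod 41).

37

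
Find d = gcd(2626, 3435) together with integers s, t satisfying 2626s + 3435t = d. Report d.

Repeated division:
3435 = 1*2626 + 809
2626 = 3*809 + 199
809 = 4*199 + 13
199 = 15*13 + 4
13 = 3*4 + 1
4 = 4*1 + 0
gcd(2626, 3435) = 1.
Back-substituting:
1 = 13 − 3·4
1 = −3·199 + 46·13
1 = 46·809 − 187·199
1 = −187·2626 + 607·809
1 = 607·3435 − 794·2626
So 1 = (607)·3435 + (-794)·2626.

1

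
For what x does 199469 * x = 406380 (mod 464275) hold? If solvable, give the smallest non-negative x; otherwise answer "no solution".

First find gcd(199469, 464275):
464275 = 2·199469 + 65337
199469 = 3·65337 + 3458
65337 = 18·3458 + 3093
3458 = 1·3093 + 365
3093 = 8·365 + 173
365 = 2·173 + 19
173 = 9·19 + 2
19 = 9·2 + 1
2 = 2·1 + 0
gcd = 1, so a unique solution mod 464275 exists.
Back-substitute for the Bézout coefficients:
1 = 19 − 9·2
1 = −9·173 + 82·19
1 = 82·365 − 173·173
1 = −173·3093 + 1466·365
1 = 1466·3458 − 1639·3093
1 = −1639·65337 + 30968·3458
1 = 30968·199469 − 94543·65337
1 = −94543·464275 + 220054·199469
So 199469·(220054) ≡ 1 (mod 464275), giving 199469⁻¹ ≡ 220054.
x ≡ 199469⁻¹·406380 ≡ 220054·406380 ≡ 143945 (mod 464275).

143945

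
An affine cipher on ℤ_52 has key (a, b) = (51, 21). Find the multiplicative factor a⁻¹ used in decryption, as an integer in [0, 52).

Run Euclid on (52, 51):
52 = 1×51 + 1
51 = 51×1 + 0
gcd = 1, so the inverse exists. Back-substitute:
1 = 52 − 51
Thus 51·(-1) ≡ 1 (mod 52); reducing, -1 mod 52 = 51.

51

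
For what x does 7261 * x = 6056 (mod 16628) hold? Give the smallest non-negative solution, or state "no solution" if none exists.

First find gcd(7261, 16628):
16628 = 2×7261 + 2106
7261 = 3×2106 + 943
2106 = 2×943 + 220
943 = 4×220 + 63
220 = 3×63 + 31
63 = 2×31 + 1
31 = 31×1 + 0
gcd = 1, so a unique solution mod 16628 exists.
Back-substitute for the Bézout coefficients:
1 = 63 − 2·31
1 = −2·220 + 7·63
1 = 7·943 − 30·220
1 = −30·2106 + 67·943
1 = 67·7261 − 231·2106
1 = −231·16628 + 529·7261
So 7261·(529) ≡ 1 (mod 16628), giving 7261⁻¹ ≡ 529.
x ≡ 7261⁻¹·6056 ≡ 529·6056 ≡ 11048 (mod 16628).

11048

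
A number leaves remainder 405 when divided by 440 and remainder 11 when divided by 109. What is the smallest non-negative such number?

Write x = 405 + 440·k. Then 440·k ≡ 11 − 405 ≡ 42 (mod 109).
Need 440⁻¹ mod 109. Extended Euclid on (109, 4):
109 = 27×4 + 1
4 = 4×1 + 0
Back-substitute:
1 = 109 − 27·4
440⁻¹ ≡ 82 (mod 109), so k ≡ 82·42 ≡ 65 (mod 109).
x = 405 + 440·65 = 29005.

29005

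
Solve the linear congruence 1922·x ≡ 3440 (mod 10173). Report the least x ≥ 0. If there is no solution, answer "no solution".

1939

First find gcd(1922, 10173):
10173 = 5*1922 + 563
1922 = 3*563 + 233
563 = 2*233 + 97
233 = 2*97 + 39
97 = 2*39 + 19
39 = 2*19 + 1
19 = 19*1 + 0
gcd = 1, so a unique solution mod 10173 exists.
Back-substitute for the Bézout coefficients:
1 = 39 − 2·19
1 = −2·97 + 5·39
1 = 5·233 − 12·97
1 = −12·563 + 29·233
1 = 29·1922 − 99·563
1 = −99·10173 + 524·1922
So 1922·(524) ≡ 1 (mod 10173), giving 1922⁻¹ ≡ 524.
x ≡ 1922⁻¹·3440 ≡ 524·3440 ≡ 1939 (mod 10173).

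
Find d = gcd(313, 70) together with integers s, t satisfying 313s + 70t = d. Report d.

1

Euclidean algorithm:
313 = 4×70 + 33
70 = 2×33 + 4
33 = 8×4 + 1
4 = 4×1 + 0
gcd(313, 70) = 1.
Express as a combination:
1 = 33 − 8·4
1 = −8·70 + 17·33
1 = 17·313 − 76·70
So 1 = (17)·313 + (-76)·70.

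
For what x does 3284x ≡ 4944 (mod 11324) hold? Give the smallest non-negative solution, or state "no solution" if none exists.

1867

First find gcd(3284, 11324):
11324 = 3·3284 + 1472
3284 = 2·1472 + 340
1472 = 4·340 + 112
340 = 3·112 + 4
112 = 28·4 + 0
gcd = 4 and 4 | 4944, so solutions exist. Divide through by 4: 821x ≡ 1236 (mod 2831).
Now find 821⁻¹ mod 2831:
2831 = 3·821 + 368
821 = 2·368 + 85
368 = 4·85 + 28
85 = 3·28 + 1
28 = 28·1 + 0
Back-substitute:
1 = 85 − 3·28
1 = −3·368 + 13·85
1 = 13·821 − 29·368
1 = −29·2831 + 100·821
So 821⁻¹ ≡ 100 (mod 2831).
Then x ≡ 100·1236 ≡ 1867 (mod 2831); the smallest non-negative solution is x = 1867.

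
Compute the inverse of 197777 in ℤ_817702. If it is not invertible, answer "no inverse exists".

Run Euclid on (817702, 197777):
817702 = 4·197777 + 26594
197777 = 7·26594 + 11619
26594 = 2·11619 + 3356
11619 = 3·3356 + 1551
3356 = 2·1551 + 254
1551 = 6·254 + 27
254 = 9·27 + 11
27 = 2·11 + 5
11 = 2·5 + 1
5 = 5·1 + 0
The gcd is 1. Working backward:
1 = 11 − 2·5
1 = −2·27 + 5·11
1 = 5·254 − 47·27
1 = −47·1551 + 287·254
1 = 287·3356 − 621·1551
1 = −621·11619 + 2150·3356
1 = 2150·26594 − 4921·11619
1 = −4921·197777 + 36597·26594
1 = 36597·817702 − 151309·197777
So 197777·(-151309) ≡ 1 (mod 817702), and -151309 ≡ 666393 (mod 817702).

666393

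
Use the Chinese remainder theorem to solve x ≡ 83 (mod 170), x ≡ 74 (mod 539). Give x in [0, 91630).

Write x = 83 + 170·k. Then 170·k ≡ 74 − 83 ≡ 530 (mod 539).
Need 170⁻¹ mod 539. Extended Euclid on (539, 170):
539 = 3×170 + 29
170 = 5×29 + 25
29 = 1×25 + 4
25 = 6×4 + 1
4 = 4×1 + 0
Back-substitute:
1 = 25 − 6·4
1 = −6·29 + 7·25
1 = 7·170 − 41·29
1 = −41·539 + 130·170
170⁻¹ ≡ 130 (mod 539), so k ≡ 130·530 ≡ 447 (mod 539).
x = 83 + 170·447 = 76073.

76073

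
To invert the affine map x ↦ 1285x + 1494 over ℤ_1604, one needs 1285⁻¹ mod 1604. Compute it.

gcd(1604, 1285) by repeated division:
1604 = 1×1285 + 319
1285 = 4×319 + 9
319 = 35×9 + 4
9 = 2×4 + 1
4 = 4×1 + 0
gcd = 1, so the inverse exists. Back-substitute:
1 = 9 − 2·4
1 = −2·319 + 71·9
1 = 71·1285 − 286·319
1 = −286·1604 + 357·1285
So 1285·357 ≡ 1 (mod 1604).

357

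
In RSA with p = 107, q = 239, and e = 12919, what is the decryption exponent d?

φ(n) = (p−1)(q−1) = 106·238 = 25228.
Need d with 12919·d ≡ 1 (mod 25228). Apply the extended Euclidean algorithm:
25228 = 1·12919 + 12309
12919 = 1·12309 + 610
12309 = 20·610 + 109
610 = 5·109 + 65
109 = 1·65 + 44
65 = 1·44 + 21
44 = 2·21 + 2
21 = 10·2 + 1
2 = 2·1 + 0
Back-substitute:
1 = 21 − 10·2
1 = −10·44 + 21·21
1 = 21·65 − 31·44
1 = −31·109 + 52·65
1 = 52·610 − 291·109
1 = −291·12309 + 5872·610
1 = 5872·12919 − 6163·12309
1 = −6163·25228 + 12035·12919
So 12919·12035 ≡ 1 (mod 25228), hence d = 12035.

12035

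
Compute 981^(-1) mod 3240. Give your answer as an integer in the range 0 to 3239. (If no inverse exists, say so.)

Euclidean algorithm on 3240, 981:
3240 = 3×981 + 297
981 = 3×297 + 90
297 = 3×90 + 27
90 = 3×27 + 9
27 = 3×9 + 0
The gcd is 9, not 1, hence no inverse exists.

no inverse exists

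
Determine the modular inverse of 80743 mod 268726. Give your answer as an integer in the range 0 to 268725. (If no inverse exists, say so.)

36703

Extended Euclidean algorithm:
268726 = 3·80743 + 26497
80743 = 3·26497 + 1252
26497 = 21·1252 + 205
1252 = 6·205 + 22
205 = 9·22 + 7
22 = 3·7 + 1
7 = 7·1 + 0
gcd = 1, so the inverse exists. Back-substitute:
1 = 22 − 3·7
1 = −3·205 + 28·22
1 = 28·1252 − 171·205
1 = −171·26497 + 3619·1252
1 = 3619·80743 − 11028·26497
1 = −11028·268726 + 36703·80743
So 80743·36703 ≡ 1 (mod 268726).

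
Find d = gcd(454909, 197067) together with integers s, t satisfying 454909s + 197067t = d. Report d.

Apply Euclid's algorithm to 454909 and 197067:
454909 = 2×197067 + 60775
197067 = 3×60775 + 14742
60775 = 4×14742 + 1807
14742 = 8×1807 + 286
1807 = 6×286 + 91
286 = 3×91 + 13
91 = 7×13 + 0
gcd(454909, 197067) = 13.
Express as a combination:
13 = 286 − 3·91
13 = −3·1807 + 19·286
13 = 19·14742 − 155·1807
13 = −155·60775 + 639·14742
13 = 639·197067 − 2072·60775
13 = −2072·454909 + 4783·197067
So 13 = (-2072)·454909 + (4783)·197067.

13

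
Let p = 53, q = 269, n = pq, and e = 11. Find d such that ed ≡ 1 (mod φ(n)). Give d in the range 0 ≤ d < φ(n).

1267

φ(n) = (p−1)(q−1) = 52·268 = 13936.
Need d with 11·d ≡ 1 (mod 13936). Apply the extended Euclidean algorithm:
13936 = 1266*11 + 10
11 = 1*10 + 1
10 = 10*1 + 0
Back-substitute:
1 = 11 − 10
1 = −13936 + 1267·11
So 11·1267 ≡ 1 (mod 13936), hence d = 1267.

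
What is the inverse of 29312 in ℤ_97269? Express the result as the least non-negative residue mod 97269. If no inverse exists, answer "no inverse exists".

Run Euclid on (97269, 29312):
97269 = 3*29312 + 9333
29312 = 3*9333 + 1313
9333 = 7*1313 + 142
1313 = 9*142 + 35
142 = 4*35 + 2
35 = 17*2 + 1
2 = 2*1 + 0
Since gcd(29312, 97269) = 1, back-substitute to write 1 as a combination:
1 = 35 − 17·2
1 = −17·142 + 69·35
1 = 69·1313 − 638·142
1 = −638·9333 + 4535·1313
1 = 4535·29312 − 14243·9333
1 = −14243·97269 + 47264·29312
So 29312·47264 ≡ 1 (mod 97269).

47264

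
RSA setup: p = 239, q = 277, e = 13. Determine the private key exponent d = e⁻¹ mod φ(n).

φ(n) = (p−1)(q−1) = 238·276 = 65688.
Need d with 13·d ≡ 1 (mod 65688). Apply the extended Euclidean algorithm:
65688 = 5052*13 + 12
13 = 1*12 + 1
12 = 12*1 + 0
Back-substitute:
1 = 13 − 12
1 = −65688 + 5053·13
So 13·5053 ≡ 1 (mod 65688), hence d = 5053.

5053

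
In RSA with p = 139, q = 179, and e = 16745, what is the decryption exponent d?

φ(n) = (p−1)(q−1) = 138·178 = 24564.
Need d with 16745·d ≡ 1 (mod 24564). Apply the extended Euclidean algorithm:
24564 = 1*16745 + 7819
16745 = 2*7819 + 1107
7819 = 7*1107 + 70
1107 = 15*70 + 57
70 = 1*57 + 13
57 = 4*13 + 5
13 = 2*5 + 3
5 = 1*3 + 2
3 = 1*2 + 1
2 = 2*1 + 0
Back-substitute:
1 = 3 − 2
1 = −5 + 2·3
1 = 2·13 − 5·5
1 = −5·57 + 22·13
1 = 22·70 − 27·57
1 = −27·1107 + 427·70
1 = 427·7819 − 3016·1107
1 = −3016·16745 + 6459·7819
1 = 6459·24564 − 9475·16745
So 16745·(-9475) ≡ 1 (mod 24564), hence d ≡ -9475 ≡ 15089 (mod 24564).

15089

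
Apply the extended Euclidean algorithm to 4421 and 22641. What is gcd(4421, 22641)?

Apply Euclid's algorithm to 22641 and 4421:
22641 = 5×4421 + 536
4421 = 8×536 + 133
536 = 4×133 + 4
133 = 33×4 + 1
4 = 4×1 + 0
gcd(4421, 22641) = 1.
Express as a combination:
1 = 133 − 33·4
1 = −33·536 + 133·133
1 = 133·4421 − 1097·536
1 = −1097·22641 + 5618·4421
So 1 = (-1097)·22641 + (5618)·4421.

1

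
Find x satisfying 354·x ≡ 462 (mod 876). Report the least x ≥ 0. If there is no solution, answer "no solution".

31

First find gcd(354, 876):
876 = 2×354 + 168
354 = 2×168 + 18
168 = 9×18 + 6
18 = 3×6 + 0
gcd = 6 and 6 | 462, so solutions exist. Divide through by 6: 59x ≡ 77 (mod 146).
Now find 59⁻¹ mod 146:
146 = 2·59 + 28
59 = 2·28 + 3
28 = 9·3 + 1
3 = 3·1 + 0
Back-substitute:
1 = 28 − 9·3
1 = −9·59 + 19·28
1 = 19·146 − 47·59
So 59·(-47) ≡ 1 (mod 146), i.e. 59⁻¹ ≡ 99.
Then x ≡ 99·77 ≡ 31 (mod 146); the smallest non-negative solution is x = 31.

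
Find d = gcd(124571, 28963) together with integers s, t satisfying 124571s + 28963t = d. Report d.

1

Euclidean algorithm:
124571 = 4×28963 + 8719
28963 = 3×8719 + 2806
8719 = 3×2806 + 301
2806 = 9×301 + 97
301 = 3×97 + 10
97 = 9×10 + 7
10 = 1×7 + 3
7 = 2×3 + 1
3 = 3×1 + 0
gcd(124571, 28963) = 1.
Express as a combination:
1 = 7 − 2·3
1 = −2·10 + 3·7
1 = 3·97 − 29·10
1 = −29·301 + 90·97
1 = 90·2806 − 839·301
1 = −839·8719 + 2607·2806
1 = 2607·28963 − 8660·8719
1 = −8660·124571 + 37247·28963
So 1 = (-8660)·124571 + (37247)·28963.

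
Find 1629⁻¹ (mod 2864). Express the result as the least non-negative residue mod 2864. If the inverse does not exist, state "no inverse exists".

Run Euclid on (2864, 1629):
2864 = 1*1629 + 1235
1629 = 1*1235 + 394
1235 = 3*394 + 53
394 = 7*53 + 23
53 = 2*23 + 7
23 = 3*7 + 2
7 = 3*2 + 1
2 = 2*1 + 0
The gcd is 1. Working backward:
1 = 7 − 3·2
1 = −3·23 + 10·7
1 = 10·53 − 23·23
1 = −23·394 + 171·53
1 = 171·1235 − 536·394
1 = −536·1629 + 707·1235
1 = 707·2864 − 1243·1629
Hence 1629⁻¹ ≡ -1243 ≡ 1621 (mod 2864).

1621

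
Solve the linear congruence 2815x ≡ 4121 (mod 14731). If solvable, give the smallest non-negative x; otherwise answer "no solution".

First find gcd(2815, 14731):
14731 = 5×2815 + 656
2815 = 4×656 + 191
656 = 3×191 + 83
191 = 2×83 + 25
83 = 3×25 + 8
25 = 3×8 + 1
8 = 8×1 + 0
gcd = 1, so a unique solution mod 14731 exists.
Back-substitute for the Bézout coefficients:
1 = 25 − 3·8
1 = −3·83 + 10·25
1 = 10·191 − 23·83
1 = −23·656 + 79·191
1 = 79·2815 − 339·656
1 = −339·14731 + 1774·2815
So 2815·(1774) ≡ 1 (mod 14731), giving 2815⁻¹ ≡ 1774.
x ≡ 2815⁻¹·4121 ≡ 1774·4121 ≡ 4078 (mod 14731).

4078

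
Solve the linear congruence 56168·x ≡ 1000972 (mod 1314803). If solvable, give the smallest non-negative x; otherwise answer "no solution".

27827

First find gcd(56168, 1314803):
1314803 = 23×56168 + 22939
56168 = 2×22939 + 10290
22939 = 2×10290 + 2359
10290 = 4×2359 + 854
2359 = 2×854 + 651
854 = 1×651 + 203
651 = 3×203 + 42
203 = 4×42 + 35
42 = 1×35 + 7
35 = 5×7 + 0
gcd = 7 and 7 | 1000972, so solutions exist. Divide through by 7: 8024x ≡ 142996 (mod 187829).
Now find 8024⁻¹ mod 187829:
187829 = 23×8024 + 3277
8024 = 2×3277 + 1470
3277 = 2×1470 + 337
1470 = 4×337 + 122
337 = 2×122 + 93
122 = 1×93 + 29
93 = 3×29 + 6
29 = 4×6 + 5
6 = 1×5 + 1
5 = 5×1 + 0
Back-substitute:
1 = 6 − 5
1 = −29 + 5·6
1 = 5·93 − 16·29
1 = −16·122 + 21·93
1 = 21·337 − 58·122
1 = −58·1470 + 253·337
1 = 253·3277 − 564·1470
1 = −564·8024 + 1381·3277
1 = 1381·187829 − 32327·8024
So 8024·(-32327) ≡ 1 (mod 187829), i.e. 8024⁻¹ ≡ 155502.
Then x ≡ 155502·142996 ≡ 27827 (mod 187829); the smallest non-negative solution is x = 27827.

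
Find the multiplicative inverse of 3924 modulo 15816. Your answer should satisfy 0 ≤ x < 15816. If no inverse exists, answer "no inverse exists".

Compute gcd(3924, 15816):
15816 = 4×3924 + 120
3924 = 32×120 + 84
120 = 1×84 + 36
84 = 2×36 + 12
36 = 3×12 + 0
Since gcd = 12 > 1, 3924 is not a unit mod 15816.

no inverse exists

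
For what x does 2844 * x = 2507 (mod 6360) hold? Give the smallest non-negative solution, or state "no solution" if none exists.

no solution

gcd(2844, 6360):
6360 = 2×2844 + 672
2844 = 4×672 + 156
672 = 4×156 + 48
156 = 3×48 + 12
48 = 4×12 + 0
gcd = 12, but 12 ∤ 2507, so the congruence has no solution.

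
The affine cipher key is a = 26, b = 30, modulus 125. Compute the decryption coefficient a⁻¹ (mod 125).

gcd(125, 26) by repeated division:
125 = 4·26 + 21
26 = 1·21 + 5
21 = 4·5 + 1
5 = 5·1 + 0
Since gcd(26, 125) = 1, back-substitute to write 1 as a combination:
1 = 21 − 4·5
1 = −4·26 + 5·21
1 = 5·125 − 24·26
Thus 26·(-24) ≡ 1 (mod 125); reducing, -24 mod 125 = 101.

101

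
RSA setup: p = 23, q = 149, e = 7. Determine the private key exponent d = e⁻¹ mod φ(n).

2791

φ(n) = (p−1)(q−1) = 22·148 = 3256.
Need d with 7·d ≡ 1 (mod 3256). Apply the extended Euclidean algorithm:
3256 = 465·7 + 1
7 = 7·1 + 0
Back-substitute:
1 = 3256 − 465·7
So 7·(-465) ≡ 1 (mod 3256), hence d ≡ -465 ≡ 2791 (mod 3256).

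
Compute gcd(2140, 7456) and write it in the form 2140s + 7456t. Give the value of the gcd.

4

Repeated division:
7456 = 3·2140 + 1036
2140 = 2·1036 + 68
1036 = 15·68 + 16
68 = 4·16 + 4
16 = 4·4 + 0
gcd(2140, 7456) = 4.
Working backward:
4 = 68 − 4·16
4 = −4·1036 + 61·68
4 = 61·2140 − 126·1036
4 = −126·7456 + 439·2140
So 4 = (-126)·7456 + (439)·2140.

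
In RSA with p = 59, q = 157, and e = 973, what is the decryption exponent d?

φ(n) = (p−1)(q−1) = 58·156 = 9048.
Need d with 973·d ≡ 1 (mod 9048). Apply the extended Euclidean algorithm:
9048 = 9*973 + 291
973 = 3*291 + 100
291 = 2*100 + 91
100 = 1*91 + 9
91 = 10*9 + 1
9 = 9*1 + 0
Back-substitute:
1 = 91 − 10·9
1 = −10·100 + 11·91
1 = 11·291 − 32·100
1 = −32·973 + 107·291
1 = 107·9048 − 995·973
So 973·(-995) ≡ 1 (mod 9048), hence d ≡ -995 ≡ 8053 (mod 9048).

8053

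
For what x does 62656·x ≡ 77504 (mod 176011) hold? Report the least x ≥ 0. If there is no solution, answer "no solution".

gcd(62656, 176011):
176011 = 2*62656 + 50699
62656 = 1*50699 + 11957
50699 = 4*11957 + 2871
11957 = 4*2871 + 473
2871 = 6*473 + 33
473 = 14*33 + 11
33 = 3*11 + 0
gcd = 11, but 11 ∤ 77504, so the congruence has no solution.

no solution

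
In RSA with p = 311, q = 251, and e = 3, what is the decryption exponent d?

51667

φ(n) = (p−1)(q−1) = 310·250 = 77500.
Need d with 3·d ≡ 1 (mod 77500). Apply the extended Euclidean algorithm:
77500 = 25833×3 + 1
3 = 3×1 + 0
Back-substitute:
1 = 77500 − 25833·3
So 3·(-25833) ≡ 1 (mod 77500), hence d ≡ -25833 ≡ 51667 (mod 77500).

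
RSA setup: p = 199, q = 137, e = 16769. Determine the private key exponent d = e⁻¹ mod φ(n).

φ(n) = (p−1)(q−1) = 198·136 = 26928.
Need d with 16769·d ≡ 1 (mod 26928). Apply the extended Euclidean algorithm:
26928 = 1*16769 + 10159
16769 = 1*10159 + 6610
10159 = 1*6610 + 3549
6610 = 1*3549 + 3061
3549 = 1*3061 + 488
3061 = 6*488 + 133
488 = 3*133 + 89
133 = 1*89 + 44
89 = 2*44 + 1
44 = 44*1 + 0
Back-substitute:
1 = 89 − 2·44
1 = −2·133 + 3·89
1 = 3·488 − 11·133
1 = −11·3061 + 69·488
1 = 69·3549 − 80·3061
1 = −80·6610 + 149·3549
1 = 149·10159 − 229·6610
1 = −229·16769 + 378·10159
1 = 378·26928 − 607·16769
So 16769·(-607) ≡ 1 (mod 26928), hence d ≡ -607 ≡ 26321 (mod 26928).

26321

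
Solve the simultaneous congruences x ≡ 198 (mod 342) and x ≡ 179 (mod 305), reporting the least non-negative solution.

98694

Write x = 198 + 342·k. Then 342·k ≡ 179 − 198 ≡ 286 (mod 305).
Need 342⁻¹ mod 305. Extended Euclid on (305, 37):
305 = 8×37 + 9
37 = 4×9 + 1
9 = 9×1 + 0
Back-substitute:
1 = 37 − 4·9
1 = −4·305 + 33·37
342⁻¹ ≡ 33 (mod 305), so k ≡ 33·286 ≡ 288 (mod 305).
x = 198 + 342·288 = 98694.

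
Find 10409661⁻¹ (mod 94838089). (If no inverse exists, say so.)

gcd(94838089, 10409661) by repeated division:
94838089 = 9*10409661 + 1151140
10409661 = 9*1151140 + 49401
1151140 = 23*49401 + 14917
49401 = 3*14917 + 4650
14917 = 3*4650 + 967
4650 = 4*967 + 782
967 = 1*782 + 185
782 = 4*185 + 42
185 = 4*42 + 17
42 = 2*17 + 8
17 = 2*8 + 1
8 = 8*1 + 0
Since gcd(10409661, 94838089) = 1, back-substitute to write 1 as a combination:
1 = 17 − 2·8
1 = −2·42 + 5·17
1 = 5·185 − 22·42
1 = −22·782 + 93·185
1 = 93·967 − 115·782
1 = −115·4650 + 553·967
1 = 553·14917 − 1774·4650
1 = −1774·49401 + 5875·14917
1 = 5875·1151140 − 136899·49401
1 = −136899·10409661 + 1237966·1151140
1 = 1237966·94838089 − 11278593·10409661
Hence 10409661⁻¹ ≡ -11278593 ≡ 83559496 (mod 94838089).

83559496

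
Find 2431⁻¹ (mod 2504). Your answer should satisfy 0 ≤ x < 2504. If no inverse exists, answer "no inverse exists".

343

Run Euclid on (2504, 2431):
2504 = 1×2431 + 73
2431 = 33×73 + 22
73 = 3×22 + 7
22 = 3×7 + 1
7 = 7×1 + 0
gcd = 1, so the inverse exists. Back-substitute:
1 = 22 − 3·7
1 = −3·73 + 10·22
1 = 10·2431 − 333·73
1 = −333·2504 + 343·2431
So 2431·343 ≡ 1 (mod 2504).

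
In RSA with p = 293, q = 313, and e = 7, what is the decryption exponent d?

13015

φ(n) = (p−1)(q−1) = 292·312 = 91104.
Need d with 7·d ≡ 1 (mod 91104). Apply the extended Euclidean algorithm:
91104 = 13014·7 + 6
7 = 1·6 + 1
6 = 6·1 + 0
Back-substitute:
1 = 7 − 6
1 = −91104 + 13015·7
So 7·13015 ≡ 1 (mod 91104), hence d = 13015.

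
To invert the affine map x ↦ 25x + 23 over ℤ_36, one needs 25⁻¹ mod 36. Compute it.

13

gcd(36, 25) by repeated division:
36 = 1*25 + 11
25 = 2*11 + 3
11 = 3*3 + 2
3 = 1*2 + 1
2 = 2*1 + 0
gcd = 1, so the inverse exists. Back-substitute:
1 = 3 − 2
1 = −11 + 4·3
1 = 4·25 − 9·11
1 = −9·36 + 13·25
So 25·13 ≡ 1 (mod 36).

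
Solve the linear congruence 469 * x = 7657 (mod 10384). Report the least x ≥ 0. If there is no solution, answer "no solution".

First find gcd(469, 10384):
10384 = 22×469 + 66
469 = 7×66 + 7
66 = 9×7 + 3
7 = 2×3 + 1
3 = 3×1 + 0
gcd = 1, so a unique solution mod 10384 exists.
Back-substitute for the Bézout coefficients:
1 = 7 − 2·3
1 = −2·66 + 19·7
1 = 19·469 − 135·66
1 = −135·10384 + 2989·469
So 469·(2989) ≡ 1 (mod 10384), giving 469⁻¹ ≡ 2989.
x ≡ 469⁻¹·7657 ≡ 2989·7657 ≡ 437 (mod 10384).

437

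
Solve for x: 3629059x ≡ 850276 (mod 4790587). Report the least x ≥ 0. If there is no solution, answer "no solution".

First find gcd(3629059, 4790587):
4790587 = 1×3629059 + 1161528
3629059 = 3×1161528 + 144475
1161528 = 8×144475 + 5728
144475 = 25×5728 + 1275
5728 = 4×1275 + 628
1275 = 2×628 + 19
628 = 33×19 + 1
19 = 19×1 + 0
gcd = 1, so a unique solution mod 4790587 exists.
Back-substitute for the Bézout coefficients:
1 = 628 − 33·19
1 = −33·1275 + 67·628
1 = 67·5728 − 301·1275
1 = −301·144475 + 7592·5728
1 = 7592·1161528 − 61037·144475
1 = −61037·3629059 + 190703·1161528
1 = 190703·4790587 − 251740·3629059
So 3629059·(-251740) ≡ 1 (mod 4790587), giving 3629059⁻¹ ≡ 4538847.
x ≡ 3629059⁻¹·850276 ≡ 4538847·850276 ≡ 4528094 (mod 4790587).

4528094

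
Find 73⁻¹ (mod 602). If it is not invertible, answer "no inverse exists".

Apply the Euclidean algorithm to 602 and 73:
602 = 8*73 + 18
73 = 4*18 + 1
18 = 18*1 + 0
The gcd is 1. Working backward:
1 = 73 − 4·18
1 = −4·602 + 33·73
So 73·33 ≡ 1 (mod 602).

33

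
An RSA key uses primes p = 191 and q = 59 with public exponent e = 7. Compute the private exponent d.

4723

φ(n) = (p−1)(q−1) = 190·58 = 11020.
Need d with 7·d ≡ 1 (mod 11020). Apply the extended Euclidean algorithm:
11020 = 1574·7 + 2
7 = 3·2 + 1
2 = 2·1 + 0
Back-substitute:
1 = 7 − 3·2
1 = −3·11020 + 4723·7
So 7·4723 ≡ 1 (mod 11020), hence d = 4723.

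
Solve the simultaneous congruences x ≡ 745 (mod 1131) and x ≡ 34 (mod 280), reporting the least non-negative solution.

Write x = 745 + 1131·k. Then 1131·k ≡ 34 − 745 ≡ 129 (mod 280).
Need 1131⁻¹ mod 280. Extended Euclid on (280, 11):
280 = 25×11 + 5
11 = 2×5 + 1
5 = 5×1 + 0
Back-substitute:
1 = 11 − 2·5
1 = −2·280 + 51·11
1131⁻¹ ≡ 51 (mod 280), so k ≡ 51·129 ≡ 139 (mod 280).
x = 745 + 1131·139 = 157954.

157954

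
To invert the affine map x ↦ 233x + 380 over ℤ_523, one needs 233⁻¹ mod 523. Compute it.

211

Run Euclid on (523, 233):
523 = 2*233 + 57
233 = 4*57 + 5
57 = 11*5 + 2
5 = 2*2 + 1
2 = 2*1 + 0
Since gcd(233, 523) = 1, back-substitute to write 1 as a combination:
1 = 5 − 2·2
1 = −2·57 + 23·5
1 = 23·233 − 94·57
1 = −94·523 + 211·233
So 233·211 ≡ 1 (mod 523).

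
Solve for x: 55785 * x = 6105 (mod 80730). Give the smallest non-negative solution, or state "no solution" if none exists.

2071

First find gcd(55785, 80730):
80730 = 1*55785 + 24945
55785 = 2*24945 + 5895
24945 = 4*5895 + 1365
5895 = 4*1365 + 435
1365 = 3*435 + 60
435 = 7*60 + 15
60 = 4*15 + 0
gcd = 15 and 15 | 6105, so solutions exist. Divide through by 15: 3719x ≡ 407 (mod 5382).
Now find 3719⁻¹ mod 5382:
5382 = 1×3719 + 1663
3719 = 2×1663 + 393
1663 = 4×393 + 91
393 = 4×91 + 29
91 = 3×29 + 4
29 = 7×4 + 1
4 = 4×1 + 0
Back-substitute:
1 = 29 − 7·4
1 = −7·91 + 22·29
1 = 22·393 − 95·91
1 = −95·1663 + 402·393
1 = 402·3719 − 899·1663
1 = −899·5382 + 1301·3719
So 3719⁻¹ ≡ 1301 (mod 5382).
Then x ≡ 1301·407 ≡ 2071 (mod 5382); the smallest non-negative solution is x = 2071.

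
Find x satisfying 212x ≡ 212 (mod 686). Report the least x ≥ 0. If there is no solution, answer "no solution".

1

First find gcd(212, 686):
686 = 3×212 + 50
212 = 4×50 + 12
50 = 4×12 + 2
12 = 6×2 + 0
gcd = 2 and 2 | 212, so solutions exist. Divide through by 2: 106x ≡ 106 (mod 343).
Now find 106⁻¹ mod 343:
343 = 3·106 + 25
106 = 4·25 + 6
25 = 4·6 + 1
6 = 6·1 + 0
Back-substitute:
1 = 25 − 4·6
1 = −4·106 + 17·25
1 = 17·343 − 55·106
So 106·(-55) ≡ 1 (mod 343), i.e. 106⁻¹ ≡ 288.
Then x ≡ 288·106 ≡ 1 (mod 343); the smallest non-negative solution is x = 1.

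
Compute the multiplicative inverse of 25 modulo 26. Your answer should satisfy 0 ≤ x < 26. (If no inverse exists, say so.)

Run Euclid on (26, 25):
26 = 1×25 + 1
25 = 25×1 + 0
The gcd is 1. Working backward:
1 = 26 − 25
Hence 25⁻¹ ≡ -1 ≡ 25 (mod 26).

25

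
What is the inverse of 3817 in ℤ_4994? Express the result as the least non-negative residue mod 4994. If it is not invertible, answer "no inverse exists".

no inverse exists

Euclidean algorithm on 4994, 3817:
4994 = 1·3817 + 1177
3817 = 3·1177 + 286
1177 = 4·286 + 33
286 = 8·33 + 22
33 = 1·22 + 11
22 = 2·11 + 0
The gcd is 11, not 1, hence no inverse exists.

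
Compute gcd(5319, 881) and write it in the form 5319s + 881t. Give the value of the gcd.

1

Repeated division:
5319 = 6×881 + 33
881 = 26×33 + 23
33 = 1×23 + 10
23 = 2×10 + 3
10 = 3×3 + 1
3 = 3×1 + 0
gcd(5319, 881) = 1.
Back-substituting:
1 = 10 − 3·3
1 = −3·23 + 7·10
1 = 7·33 − 10·23
1 = −10·881 + 267·33
1 = 267·5319 − 1612·881
So 1 = (267)·5319 + (-1612)·881.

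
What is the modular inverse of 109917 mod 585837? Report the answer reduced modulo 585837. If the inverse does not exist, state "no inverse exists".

no inverse exists

Euclidean algorithm on 585837, 109917:
585837 = 5*109917 + 36252
109917 = 3*36252 + 1161
36252 = 31*1161 + 261
1161 = 4*261 + 117
261 = 2*117 + 27
117 = 4*27 + 9
27 = 3*9 + 0
Since gcd = 9 > 1, 109917 is not a unit mod 585837.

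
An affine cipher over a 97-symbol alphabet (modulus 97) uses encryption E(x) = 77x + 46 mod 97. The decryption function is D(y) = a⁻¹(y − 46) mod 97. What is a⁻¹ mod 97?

gcd(97, 77) by repeated division:
97 = 1*77 + 20
77 = 3*20 + 17
20 = 1*17 + 3
17 = 5*3 + 2
3 = 1*2 + 1
2 = 2*1 + 0
The gcd is 1. Working backward:
1 = 3 − 2
1 = −17 + 6·3
1 = 6·20 − 7·17
1 = −7·77 + 27·20
1 = 27·97 − 34·77
Thus 77·(-34) ≡ 1 (mod 97); reducing, -34 mod 97 = 63.

63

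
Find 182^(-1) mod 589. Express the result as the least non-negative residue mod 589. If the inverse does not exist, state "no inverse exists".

178

Extended Euclidean algorithm:
589 = 3·182 + 43
182 = 4·43 + 10
43 = 4·10 + 3
10 = 3·3 + 1
3 = 3·1 + 0
gcd = 1, so the inverse exists. Back-substitute:
1 = 10 − 3·3
1 = −3·43 + 13·10
1 = 13·182 − 55·43
1 = −55·589 + 178·182
So 182·178 ≡ 1 (mod 589).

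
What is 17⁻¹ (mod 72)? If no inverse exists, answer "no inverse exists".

17

Extended Euclidean algorithm:
72 = 4·17 + 4
17 = 4·4 + 1
4 = 4·1 + 0
Since gcd(17, 72) = 1, back-substitute to write 1 as a combination:
1 = 17 − 4·4
1 = −4·72 + 17·17
So 17·17 ≡ 1 (mod 72).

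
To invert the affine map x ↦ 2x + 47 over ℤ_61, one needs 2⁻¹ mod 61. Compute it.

gcd(61, 2) by repeated division:
61 = 30*2 + 1
2 = 2*1 + 0
The gcd is 1. Working backward:
1 = 61 − 30·2
Thus 2·(-30) ≡ 1 (mod 61); reducing, -30 mod 61 = 31.

31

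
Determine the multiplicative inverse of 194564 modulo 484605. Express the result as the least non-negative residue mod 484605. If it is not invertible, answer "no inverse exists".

Run Euclid on (484605, 194564):
484605 = 2·194564 + 95477
194564 = 2·95477 + 3610
95477 = 26·3610 + 1617
3610 = 2·1617 + 376
1617 = 4·376 + 113
376 = 3·113 + 37
113 = 3·37 + 2
37 = 18·2 + 1
2 = 2·1 + 0
The gcd is 1. Working backward:
1 = 37 − 18·2
1 = −18·113 + 55·37
1 = 55·376 − 183·113
1 = −183·1617 + 787·376
1 = 787·3610 − 1757·1617
1 = −1757·95477 + 46469·3610
1 = 46469·194564 − 94695·95477
1 = −94695·484605 + 235859·194564
So 194564·235859 ≡ 1 (mod 484605).

235859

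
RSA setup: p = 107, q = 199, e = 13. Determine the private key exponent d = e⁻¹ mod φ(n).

3229

φ(n) = (p−1)(q−1) = 106·198 = 20988.
Need d with 13·d ≡ 1 (mod 20988). Apply the extended Euclidean algorithm:
20988 = 1614×13 + 6
13 = 2×6 + 1
6 = 6×1 + 0
Back-substitute:
1 = 13 − 2·6
1 = −2·20988 + 3229·13
So 13·3229 ≡ 1 (mod 20988), hence d = 3229.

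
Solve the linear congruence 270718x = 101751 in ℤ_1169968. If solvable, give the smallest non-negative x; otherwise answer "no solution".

gcd(270718, 1169968):
1169968 = 4×270718 + 87096
270718 = 3×87096 + 9430
87096 = 9×9430 + 2226
9430 = 4×2226 + 526
2226 = 4×526 + 122
526 = 4×122 + 38
122 = 3×38 + 8
38 = 4×8 + 6
8 = 1×6 + 2
6 = 3×2 + 0
gcd = 2, but 2 ∤ 101751, so the congruence has no solution.

no solution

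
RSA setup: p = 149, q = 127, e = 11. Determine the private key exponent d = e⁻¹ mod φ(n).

11867

φ(n) = (p−1)(q−1) = 148·126 = 18648.
Need d with 11·d ≡ 1 (mod 18648). Apply the extended Euclidean algorithm:
18648 = 1695×11 + 3
11 = 3×3 + 2
3 = 1×2 + 1
2 = 2×1 + 0
Back-substitute:
1 = 3 − 2
1 = −11 + 4·3
1 = 4·18648 − 6781·11
So 11·(-6781) ≡ 1 (mod 18648), hence d ≡ -6781 ≡ 11867 (mod 18648).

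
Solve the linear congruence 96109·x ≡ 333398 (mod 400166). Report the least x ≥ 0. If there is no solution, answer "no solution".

7598

First find gcd(96109, 400166):
400166 = 4*96109 + 15730
96109 = 6*15730 + 1729
15730 = 9*1729 + 169
1729 = 10*169 + 39
169 = 4*39 + 13
39 = 3*13 + 0
gcd = 13 and 13 | 333398, so solutions exist. Divide through by 13: 7393x ≡ 25646 (mod 30782).
Now find 7393⁻¹ mod 30782:
30782 = 4*7393 + 1210
7393 = 6*1210 + 133
1210 = 9*133 + 13
133 = 10*13 + 3
13 = 4*3 + 1
3 = 3*1 + 0
Back-substitute:
1 = 13 − 4·3
1 = −4·133 + 41·13
1 = 41·1210 − 373·133
1 = −373·7393 + 2279·1210
1 = 2279·30782 − 9489·7393
So 7393·(-9489) ≡ 1 (mod 30782), i.e. 7393⁻¹ ≡ 21293.
Then x ≡ 21293·25646 ≡ 7598 (mod 30782); the smallest non-negative solution is x = 7598.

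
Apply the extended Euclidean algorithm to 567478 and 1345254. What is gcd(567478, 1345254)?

Apply Euclid's algorithm to 1345254 and 567478:
1345254 = 2×567478 + 210298
567478 = 2×210298 + 146882
210298 = 1×146882 + 63416
146882 = 2×63416 + 20050
63416 = 3×20050 + 3266
20050 = 6×3266 + 454
3266 = 7×454 + 88
454 = 5×88 + 14
88 = 6×14 + 4
14 = 3×4 + 2
4 = 2×2 + 0
gcd(567478, 1345254) = 2.
Working backward:
2 = 14 − 3·4
2 = −3·88 + 19·14
2 = 19·454 − 98·88
2 = −98·3266 + 705·454
2 = 705·20050 − 4328·3266
2 = −4328·63416 + 13689·20050
2 = 13689·146882 − 31706·63416
2 = −31706·210298 + 45395·146882
2 = 45395·567478 − 122496·210298
2 = −122496·1345254 + 290387·567478
So 2 = (-122496)·1345254 + (290387)·567478.

2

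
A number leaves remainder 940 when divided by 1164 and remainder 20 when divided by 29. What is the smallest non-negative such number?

Write x = 940 + 1164·k. Then 1164·k ≡ 20 − 940 ≡ 8 (mod 29).
Need 1164⁻¹ mod 29. Extended Euclid on (29, 4):
29 = 7·4 + 1
4 = 4·1 + 0
Back-substitute:
1 = 29 − 7·4
1164⁻¹ ≡ 22 (mod 29), so k ≡ 22·8 ≡ 2 (mod 29).
x = 940 + 1164·2 = 3268.

3268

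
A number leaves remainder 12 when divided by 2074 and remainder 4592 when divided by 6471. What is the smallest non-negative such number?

3550700

Write x = 12 + 2074·k. Then 2074·k ≡ 4592 − 12 ≡ 4580 (mod 6471).
Need 2074⁻¹ mod 6471. Extended Euclid on (6471, 2074):
6471 = 3·2074 + 249
2074 = 8·249 + 82
249 = 3·82 + 3
82 = 27·3 + 1
3 = 3·1 + 0
Back-substitute:
1 = 82 − 27·3
1 = −27·249 + 82·82
1 = 82·2074 − 683·249
1 = −683·6471 + 2131·2074
2074⁻¹ ≡ 2131 (mod 6471), so k ≡ 2131·4580 ≡ 1712 (mod 6471).
x = 12 + 2074·1712 = 3550700.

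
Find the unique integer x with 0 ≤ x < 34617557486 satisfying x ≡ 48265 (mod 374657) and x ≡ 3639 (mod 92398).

Write x = 48265 + 374657·k. Then 374657·k ≡ 3639 − 48265 ≡ 47772 (mod 92398).
Need 374657⁻¹ mod 92398. Extended Euclid on (92398, 5065):
92398 = 18*5065 + 1228
5065 = 4*1228 + 153
1228 = 8*153 + 4
153 = 38*4 + 1
4 = 4*1 + 0
Back-substitute:
1 = 153 − 38·4
1 = −38·1228 + 305·153
1 = 305·5065 − 1258·1228
1 = −1258·92398 + 22949·5065
374657⁻¹ ≡ 22949 (mod 92398), so k ≡ 22949·47772 ≡ 17358 (mod 92398).
x = 48265 + 374657·17358 = 6503344471.

6503344471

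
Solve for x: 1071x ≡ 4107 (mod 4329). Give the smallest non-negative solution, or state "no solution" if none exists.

no solution

gcd(1071, 4329):
4329 = 4·1071 + 45
1071 = 23·45 + 36
45 = 1·36 + 9
36 = 4·9 + 0
gcd = 9, but 9 ∤ 4107, so the congruence has no solution.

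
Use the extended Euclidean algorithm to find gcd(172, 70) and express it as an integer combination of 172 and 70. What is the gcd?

Apply Euclid's algorithm to 172 and 70:
172 = 2·70 + 32
70 = 2·32 + 6
32 = 5·6 + 2
6 = 3·2 + 0
gcd(172, 70) = 2.
Working backward:
2 = 32 − 5·6
2 = −5·70 + 11·32
2 = 11·172 − 27·70
So 2 = (11)·172 + (-27)·70.

2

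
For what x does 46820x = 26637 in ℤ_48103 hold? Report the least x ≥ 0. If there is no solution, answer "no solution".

First find gcd(46820, 48103):
48103 = 1×46820 + 1283
46820 = 36×1283 + 632
1283 = 2×632 + 19
632 = 33×19 + 5
19 = 3×5 + 4
5 = 1×4 + 1
4 = 4×1 + 0
gcd = 1, so a unique solution mod 48103 exists.
Back-substitute for the Bézout coefficients:
1 = 5 − 4
1 = −19 + 4·5
1 = 4·632 − 133·19
1 = −133·1283 + 270·632
1 = 270·46820 − 9853·1283
1 = −9853·48103 + 10123·46820
So 46820·(10123) ≡ 1 (mod 48103), giving 46820⁻¹ ≡ 10123.
x ≡ 46820⁻¹·26637 ≡ 10123·26637 ≡ 29036 (mod 48103).

29036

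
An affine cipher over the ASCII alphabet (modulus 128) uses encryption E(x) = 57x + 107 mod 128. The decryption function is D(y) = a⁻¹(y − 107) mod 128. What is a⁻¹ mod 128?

9

gcd(128, 57) by repeated division:
128 = 2·57 + 14
57 = 4·14 + 1
14 = 14·1 + 0
Since gcd(57, 128) = 1, back-substitute to write 1 as a combination:
1 = 57 − 4·14
1 = −4·128 + 9·57
So 57·9 ≡ 1 (mod 128).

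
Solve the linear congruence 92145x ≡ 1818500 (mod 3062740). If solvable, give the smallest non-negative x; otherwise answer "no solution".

First find gcd(92145, 3062740):
3062740 = 33*92145 + 21955
92145 = 4*21955 + 4325
21955 = 5*4325 + 330
4325 = 13*330 + 35
330 = 9*35 + 15
35 = 2*15 + 5
15 = 3*5 + 0
gcd = 5 and 5 | 1818500, so solutions exist. Divide through by 5: 18429x ≡ 363700 (mod 612548).
Now find 18429⁻¹ mod 612548:
612548 = 33×18429 + 4391
18429 = 4×4391 + 865
4391 = 5×865 + 66
865 = 13×66 + 7
66 = 9×7 + 3
7 = 2×3 + 1
3 = 3×1 + 0
Back-substitute:
1 = 7 − 2·3
1 = −2·66 + 19·7
1 = 19·865 − 249·66
1 = −249·4391 + 1264·865
1 = 1264·18429 − 5305·4391
1 = −5305·612548 + 176329·18429
So 18429⁻¹ ≡ 176329 (mod 612548).
Then x ≡ 176329·363700 ≡ 144440 (mod 612548); the smallest non-negative solution is x = 144440.

144440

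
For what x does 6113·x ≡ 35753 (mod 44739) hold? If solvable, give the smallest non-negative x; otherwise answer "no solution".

16063

First find gcd(6113, 44739):
44739 = 7*6113 + 1948
6113 = 3*1948 + 269
1948 = 7*269 + 65
269 = 4*65 + 9
65 = 7*9 + 2
9 = 4*2 + 1
2 = 2*1 + 0
gcd = 1, so a unique solution mod 44739 exists.
Back-substitute for the Bézout coefficients:
1 = 9 − 4·2
1 = −4·65 + 29·9
1 = 29·269 − 120·65
1 = −120·1948 + 869·269
1 = 869·6113 − 2727·1948
1 = −2727·44739 + 19958·6113
So 6113·(19958) ≡ 1 (mod 44739), giving 6113⁻¹ ≡ 19958.
x ≡ 6113⁻¹·35753 ≡ 19958·35753 ≡ 16063 (mod 44739).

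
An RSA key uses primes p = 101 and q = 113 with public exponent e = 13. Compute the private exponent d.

9477

φ(n) = (p−1)(q−1) = 100·112 = 11200.
Need d with 13·d ≡ 1 (mod 11200). Apply the extended Euclidean algorithm:
11200 = 861×13 + 7
13 = 1×7 + 6
7 = 1×6 + 1
6 = 6×1 + 0
Back-substitute:
1 = 7 − 6
1 = −13 + 2·7
1 = 2·11200 − 1723·13
So 13·(-1723) ≡ 1 (mod 11200), hence d ≡ -1723 ≡ 9477 (mod 11200).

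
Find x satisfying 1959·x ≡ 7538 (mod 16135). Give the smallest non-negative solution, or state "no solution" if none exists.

First find gcd(1959, 16135):
16135 = 8×1959 + 463
1959 = 4×463 + 107
463 = 4×107 + 35
107 = 3×35 + 2
35 = 17×2 + 1
2 = 2×1 + 0
gcd = 1, so a unique solution mod 16135 exists.
Back-substitute for the Bézout coefficients:
1 = 35 − 17·2
1 = −17·107 + 52·35
1 = 52·463 − 225·107
1 = −225·1959 + 952·463
1 = 952·16135 − 7841·1959
So 1959·(-7841) ≡ 1 (mod 16135), giving 1959⁻¹ ≡ 8294.
x ≡ 1959⁻¹·7538 ≡ 8294·7538 ≡ 13182 (mod 16135).

13182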